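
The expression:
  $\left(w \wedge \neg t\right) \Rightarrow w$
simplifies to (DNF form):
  $\text{True}$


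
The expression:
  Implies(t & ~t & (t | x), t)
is always true.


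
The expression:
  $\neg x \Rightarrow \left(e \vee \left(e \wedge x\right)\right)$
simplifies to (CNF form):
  $e \vee x$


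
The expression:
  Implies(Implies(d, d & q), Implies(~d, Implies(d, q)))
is always true.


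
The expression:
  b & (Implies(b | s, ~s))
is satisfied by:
  {b: True, s: False}


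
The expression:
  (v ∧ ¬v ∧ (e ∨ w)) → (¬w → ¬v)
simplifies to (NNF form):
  True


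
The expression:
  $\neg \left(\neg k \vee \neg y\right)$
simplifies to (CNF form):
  $k \wedge y$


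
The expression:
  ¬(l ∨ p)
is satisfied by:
  {p: False, l: False}


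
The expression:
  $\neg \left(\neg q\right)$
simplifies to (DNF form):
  $q$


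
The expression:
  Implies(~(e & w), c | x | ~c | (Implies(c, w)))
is always true.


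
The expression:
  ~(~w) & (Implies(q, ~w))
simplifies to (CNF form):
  w & ~q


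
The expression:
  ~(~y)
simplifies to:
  y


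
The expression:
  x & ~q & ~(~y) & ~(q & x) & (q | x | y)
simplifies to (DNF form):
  x & y & ~q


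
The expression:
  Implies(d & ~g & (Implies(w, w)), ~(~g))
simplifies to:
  g | ~d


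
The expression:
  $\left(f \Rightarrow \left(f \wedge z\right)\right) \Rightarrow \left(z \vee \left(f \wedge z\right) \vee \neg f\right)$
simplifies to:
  $\text{True}$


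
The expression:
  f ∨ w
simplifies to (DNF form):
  f ∨ w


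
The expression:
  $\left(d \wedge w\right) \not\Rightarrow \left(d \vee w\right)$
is never true.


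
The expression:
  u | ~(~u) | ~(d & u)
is always true.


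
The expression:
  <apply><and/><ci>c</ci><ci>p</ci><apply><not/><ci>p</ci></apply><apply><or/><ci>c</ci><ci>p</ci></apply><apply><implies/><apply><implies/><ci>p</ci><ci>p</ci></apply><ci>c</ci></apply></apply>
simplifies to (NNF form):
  <false/>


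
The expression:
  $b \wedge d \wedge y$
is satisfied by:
  {b: True, d: True, y: True}


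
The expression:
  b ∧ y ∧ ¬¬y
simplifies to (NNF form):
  b ∧ y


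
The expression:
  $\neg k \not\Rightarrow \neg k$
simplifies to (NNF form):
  $\text{False}$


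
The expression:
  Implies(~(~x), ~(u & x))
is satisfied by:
  {u: False, x: False}
  {x: True, u: False}
  {u: True, x: False}


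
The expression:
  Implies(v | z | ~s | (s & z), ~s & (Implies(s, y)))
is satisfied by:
  {z: False, s: False, v: False}
  {v: True, z: False, s: False}
  {z: True, v: False, s: False}
  {v: True, z: True, s: False}
  {s: True, v: False, z: False}


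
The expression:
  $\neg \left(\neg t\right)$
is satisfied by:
  {t: True}


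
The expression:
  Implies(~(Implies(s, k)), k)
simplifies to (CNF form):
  k | ~s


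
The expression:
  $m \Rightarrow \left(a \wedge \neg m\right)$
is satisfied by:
  {m: False}


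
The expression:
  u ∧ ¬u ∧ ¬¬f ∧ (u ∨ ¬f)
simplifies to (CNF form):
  False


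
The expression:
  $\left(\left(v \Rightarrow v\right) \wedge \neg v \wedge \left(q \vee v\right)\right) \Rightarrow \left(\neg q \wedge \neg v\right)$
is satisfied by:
  {v: True, q: False}
  {q: False, v: False}
  {q: True, v: True}


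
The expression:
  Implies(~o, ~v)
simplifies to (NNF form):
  o | ~v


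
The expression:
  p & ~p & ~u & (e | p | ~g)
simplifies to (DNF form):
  False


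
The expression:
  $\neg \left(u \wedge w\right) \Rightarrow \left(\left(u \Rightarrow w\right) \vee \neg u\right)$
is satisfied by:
  {w: True, u: False}
  {u: False, w: False}
  {u: True, w: True}


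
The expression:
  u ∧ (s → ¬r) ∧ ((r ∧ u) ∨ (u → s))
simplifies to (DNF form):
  (r ∧ u ∧ ¬r) ∨ (r ∧ u ∧ ¬s) ∨ (s ∧ u ∧ ¬r) ∨ (s ∧ u ∧ ¬s)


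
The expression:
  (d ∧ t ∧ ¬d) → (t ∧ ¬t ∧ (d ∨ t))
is always true.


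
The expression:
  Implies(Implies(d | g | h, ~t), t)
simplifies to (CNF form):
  t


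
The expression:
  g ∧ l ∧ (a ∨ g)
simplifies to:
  g ∧ l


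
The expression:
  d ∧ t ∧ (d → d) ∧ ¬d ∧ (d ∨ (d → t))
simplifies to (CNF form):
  False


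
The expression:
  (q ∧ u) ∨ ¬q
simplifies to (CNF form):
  u ∨ ¬q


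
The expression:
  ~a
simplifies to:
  ~a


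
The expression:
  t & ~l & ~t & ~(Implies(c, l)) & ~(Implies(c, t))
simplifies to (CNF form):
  False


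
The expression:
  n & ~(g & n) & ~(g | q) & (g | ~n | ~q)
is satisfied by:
  {n: True, q: False, g: False}


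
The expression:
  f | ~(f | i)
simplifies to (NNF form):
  f | ~i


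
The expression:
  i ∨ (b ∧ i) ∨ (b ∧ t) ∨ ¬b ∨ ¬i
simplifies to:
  True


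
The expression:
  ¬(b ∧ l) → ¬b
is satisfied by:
  {l: True, b: False}
  {b: False, l: False}
  {b: True, l: True}


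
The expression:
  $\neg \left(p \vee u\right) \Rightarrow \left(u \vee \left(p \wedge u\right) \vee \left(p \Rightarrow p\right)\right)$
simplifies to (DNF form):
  $\text{True}$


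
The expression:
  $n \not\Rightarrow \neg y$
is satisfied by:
  {y: True, n: True}


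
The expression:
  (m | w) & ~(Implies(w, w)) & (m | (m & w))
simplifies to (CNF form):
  False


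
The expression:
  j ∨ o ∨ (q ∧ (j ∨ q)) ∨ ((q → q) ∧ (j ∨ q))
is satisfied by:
  {j: True, q: True, o: True}
  {j: True, q: True, o: False}
  {j: True, o: True, q: False}
  {j: True, o: False, q: False}
  {q: True, o: True, j: False}
  {q: True, o: False, j: False}
  {o: True, q: False, j: False}


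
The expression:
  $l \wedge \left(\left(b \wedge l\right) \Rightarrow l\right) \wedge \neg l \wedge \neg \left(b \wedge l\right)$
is never true.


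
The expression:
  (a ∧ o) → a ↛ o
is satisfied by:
  {o: False, a: False}
  {a: True, o: False}
  {o: True, a: False}


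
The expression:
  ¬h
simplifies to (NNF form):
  ¬h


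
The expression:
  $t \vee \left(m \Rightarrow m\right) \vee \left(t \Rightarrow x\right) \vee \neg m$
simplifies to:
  $\text{True}$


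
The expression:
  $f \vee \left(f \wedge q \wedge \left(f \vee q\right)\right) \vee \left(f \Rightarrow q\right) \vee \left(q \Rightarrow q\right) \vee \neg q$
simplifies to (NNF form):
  $\text{True}$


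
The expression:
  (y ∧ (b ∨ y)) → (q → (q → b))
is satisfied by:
  {b: True, q: False, y: False}
  {q: False, y: False, b: False}
  {b: True, y: True, q: False}
  {y: True, q: False, b: False}
  {b: True, q: True, y: False}
  {q: True, b: False, y: False}
  {b: True, y: True, q: True}


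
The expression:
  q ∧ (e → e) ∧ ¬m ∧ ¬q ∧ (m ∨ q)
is never true.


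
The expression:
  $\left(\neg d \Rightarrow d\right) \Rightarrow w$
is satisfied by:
  {w: True, d: False}
  {d: False, w: False}
  {d: True, w: True}


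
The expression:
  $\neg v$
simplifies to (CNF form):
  $\neg v$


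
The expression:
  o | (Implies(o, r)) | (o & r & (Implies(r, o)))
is always true.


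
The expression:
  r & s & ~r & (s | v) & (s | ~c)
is never true.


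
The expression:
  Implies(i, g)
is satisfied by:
  {g: True, i: False}
  {i: False, g: False}
  {i: True, g: True}


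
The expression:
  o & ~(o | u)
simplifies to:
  False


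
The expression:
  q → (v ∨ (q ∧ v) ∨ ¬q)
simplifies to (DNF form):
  v ∨ ¬q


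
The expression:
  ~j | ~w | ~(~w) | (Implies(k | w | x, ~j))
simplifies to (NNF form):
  True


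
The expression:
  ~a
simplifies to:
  ~a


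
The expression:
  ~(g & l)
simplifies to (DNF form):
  ~g | ~l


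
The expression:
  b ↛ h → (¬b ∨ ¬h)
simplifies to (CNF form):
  True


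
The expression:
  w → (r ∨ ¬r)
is always true.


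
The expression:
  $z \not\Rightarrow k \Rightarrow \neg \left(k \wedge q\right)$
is always true.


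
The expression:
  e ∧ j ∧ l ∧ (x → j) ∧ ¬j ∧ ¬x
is never true.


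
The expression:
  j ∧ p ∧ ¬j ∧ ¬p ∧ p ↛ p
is never true.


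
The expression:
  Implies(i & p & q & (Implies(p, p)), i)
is always true.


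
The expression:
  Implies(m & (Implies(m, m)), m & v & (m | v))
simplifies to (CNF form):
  v | ~m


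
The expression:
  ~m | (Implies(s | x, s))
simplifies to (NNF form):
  s | ~m | ~x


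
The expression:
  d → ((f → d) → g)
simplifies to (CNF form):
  g ∨ ¬d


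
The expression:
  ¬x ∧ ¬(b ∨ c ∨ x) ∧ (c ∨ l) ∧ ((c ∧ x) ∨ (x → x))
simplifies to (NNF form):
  l ∧ ¬b ∧ ¬c ∧ ¬x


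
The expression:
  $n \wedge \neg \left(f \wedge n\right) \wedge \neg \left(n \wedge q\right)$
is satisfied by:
  {n: True, q: False, f: False}


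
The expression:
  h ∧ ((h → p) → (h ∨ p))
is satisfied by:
  {h: True}


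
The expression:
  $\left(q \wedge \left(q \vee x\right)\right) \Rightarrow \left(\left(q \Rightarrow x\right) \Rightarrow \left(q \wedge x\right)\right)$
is always true.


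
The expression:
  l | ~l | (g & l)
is always true.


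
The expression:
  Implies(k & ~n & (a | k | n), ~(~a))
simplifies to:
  a | n | ~k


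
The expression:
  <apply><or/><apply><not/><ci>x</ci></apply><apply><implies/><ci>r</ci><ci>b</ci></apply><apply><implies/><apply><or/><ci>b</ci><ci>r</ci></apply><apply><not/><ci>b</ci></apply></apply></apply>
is always true.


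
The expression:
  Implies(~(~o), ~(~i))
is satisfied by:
  {i: True, o: False}
  {o: False, i: False}
  {o: True, i: True}


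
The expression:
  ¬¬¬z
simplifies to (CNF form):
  ¬z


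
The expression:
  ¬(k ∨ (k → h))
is never true.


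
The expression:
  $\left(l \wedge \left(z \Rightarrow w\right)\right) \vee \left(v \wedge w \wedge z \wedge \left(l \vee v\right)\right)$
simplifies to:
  $\left(l \vee v\right) \wedge \left(l \vee z\right) \wedge \left(w \vee \neg z\right)$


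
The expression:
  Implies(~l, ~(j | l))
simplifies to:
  l | ~j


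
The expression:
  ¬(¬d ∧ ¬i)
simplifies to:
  d ∨ i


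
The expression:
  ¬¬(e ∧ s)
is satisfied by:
  {e: True, s: True}


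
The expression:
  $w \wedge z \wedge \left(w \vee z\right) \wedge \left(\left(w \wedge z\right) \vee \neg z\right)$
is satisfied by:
  {z: True, w: True}


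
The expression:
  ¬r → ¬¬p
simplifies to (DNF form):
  p ∨ r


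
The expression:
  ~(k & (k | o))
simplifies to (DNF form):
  ~k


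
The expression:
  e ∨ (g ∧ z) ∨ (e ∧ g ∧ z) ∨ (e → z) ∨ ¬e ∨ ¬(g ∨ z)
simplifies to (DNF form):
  True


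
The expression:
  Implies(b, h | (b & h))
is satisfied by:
  {h: True, b: False}
  {b: False, h: False}
  {b: True, h: True}


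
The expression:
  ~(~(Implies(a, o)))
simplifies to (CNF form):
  o | ~a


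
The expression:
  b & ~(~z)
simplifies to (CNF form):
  b & z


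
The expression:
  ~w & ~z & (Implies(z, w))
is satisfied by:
  {w: False, z: False}


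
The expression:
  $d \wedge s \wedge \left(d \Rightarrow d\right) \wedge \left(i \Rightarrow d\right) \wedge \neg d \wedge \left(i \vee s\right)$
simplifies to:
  $\text{False}$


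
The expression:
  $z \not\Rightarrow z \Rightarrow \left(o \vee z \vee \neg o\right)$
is always true.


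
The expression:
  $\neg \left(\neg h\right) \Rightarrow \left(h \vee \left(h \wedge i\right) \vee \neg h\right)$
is always true.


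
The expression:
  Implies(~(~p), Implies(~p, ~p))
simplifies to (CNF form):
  True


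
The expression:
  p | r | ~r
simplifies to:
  True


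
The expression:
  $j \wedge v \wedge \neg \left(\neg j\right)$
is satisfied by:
  {j: True, v: True}


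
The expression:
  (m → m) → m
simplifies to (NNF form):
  m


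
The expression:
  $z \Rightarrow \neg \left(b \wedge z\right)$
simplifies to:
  $\neg b \vee \neg z$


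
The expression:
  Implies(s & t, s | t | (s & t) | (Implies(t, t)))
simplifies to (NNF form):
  True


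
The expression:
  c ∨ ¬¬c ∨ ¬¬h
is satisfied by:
  {c: True, h: True}
  {c: True, h: False}
  {h: True, c: False}


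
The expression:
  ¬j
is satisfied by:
  {j: False}


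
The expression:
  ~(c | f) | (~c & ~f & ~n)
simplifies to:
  ~c & ~f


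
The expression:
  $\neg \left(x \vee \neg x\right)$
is never true.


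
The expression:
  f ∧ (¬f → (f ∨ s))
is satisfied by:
  {f: True}


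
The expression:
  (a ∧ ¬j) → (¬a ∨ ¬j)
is always true.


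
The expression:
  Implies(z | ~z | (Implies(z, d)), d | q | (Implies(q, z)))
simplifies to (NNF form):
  True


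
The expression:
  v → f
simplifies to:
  f ∨ ¬v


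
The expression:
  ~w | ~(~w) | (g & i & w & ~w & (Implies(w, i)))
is always true.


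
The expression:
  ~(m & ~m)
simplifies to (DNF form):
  True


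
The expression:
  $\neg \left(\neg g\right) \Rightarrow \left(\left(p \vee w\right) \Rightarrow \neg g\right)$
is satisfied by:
  {w: False, g: False, p: False}
  {p: True, w: False, g: False}
  {w: True, p: False, g: False}
  {p: True, w: True, g: False}
  {g: True, p: False, w: False}


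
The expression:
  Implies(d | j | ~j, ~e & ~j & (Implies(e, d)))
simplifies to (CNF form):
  ~e & ~j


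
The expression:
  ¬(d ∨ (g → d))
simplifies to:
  g ∧ ¬d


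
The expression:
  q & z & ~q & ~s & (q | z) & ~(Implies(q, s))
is never true.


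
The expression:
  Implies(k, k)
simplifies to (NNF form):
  True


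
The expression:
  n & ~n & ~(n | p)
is never true.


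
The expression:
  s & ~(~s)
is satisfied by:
  {s: True}


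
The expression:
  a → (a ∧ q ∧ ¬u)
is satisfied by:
  {q: True, a: False, u: False}
  {q: False, a: False, u: False}
  {u: True, q: True, a: False}
  {u: True, q: False, a: False}
  {a: True, q: True, u: False}


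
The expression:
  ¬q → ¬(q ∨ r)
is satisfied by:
  {q: True, r: False}
  {r: False, q: False}
  {r: True, q: True}


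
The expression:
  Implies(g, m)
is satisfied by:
  {m: True, g: False}
  {g: False, m: False}
  {g: True, m: True}


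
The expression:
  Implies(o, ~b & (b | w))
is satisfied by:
  {w: True, o: False, b: False}
  {w: False, o: False, b: False}
  {b: True, w: True, o: False}
  {b: True, w: False, o: False}
  {o: True, w: True, b: False}


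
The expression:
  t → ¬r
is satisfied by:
  {t: False, r: False}
  {r: True, t: False}
  {t: True, r: False}


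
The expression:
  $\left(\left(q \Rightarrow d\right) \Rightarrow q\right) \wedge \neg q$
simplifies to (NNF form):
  $\text{False}$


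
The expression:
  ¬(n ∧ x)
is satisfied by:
  {x: False, n: False}
  {n: True, x: False}
  {x: True, n: False}


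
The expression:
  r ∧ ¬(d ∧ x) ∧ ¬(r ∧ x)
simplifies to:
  r ∧ ¬x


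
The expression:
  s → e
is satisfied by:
  {e: True, s: False}
  {s: False, e: False}
  {s: True, e: True}


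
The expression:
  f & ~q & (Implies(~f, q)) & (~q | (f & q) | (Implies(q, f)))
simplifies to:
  f & ~q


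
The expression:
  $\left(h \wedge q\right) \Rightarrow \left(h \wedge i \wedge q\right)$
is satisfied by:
  {i: True, h: False, q: False}
  {h: False, q: False, i: False}
  {i: True, q: True, h: False}
  {q: True, h: False, i: False}
  {i: True, h: True, q: False}
  {h: True, i: False, q: False}
  {i: True, q: True, h: True}


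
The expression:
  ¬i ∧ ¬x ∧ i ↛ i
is never true.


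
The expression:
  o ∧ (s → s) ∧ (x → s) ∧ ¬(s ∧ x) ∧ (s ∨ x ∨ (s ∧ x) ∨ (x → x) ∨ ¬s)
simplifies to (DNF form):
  o ∧ ¬x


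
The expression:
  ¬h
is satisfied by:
  {h: False}


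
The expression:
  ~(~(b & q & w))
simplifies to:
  b & q & w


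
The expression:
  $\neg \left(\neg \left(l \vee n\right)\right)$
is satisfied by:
  {n: True, l: True}
  {n: True, l: False}
  {l: True, n: False}


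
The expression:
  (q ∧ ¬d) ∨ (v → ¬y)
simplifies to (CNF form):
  (q ∨ ¬v ∨ ¬y) ∧ (¬d ∨ ¬v ∨ ¬y)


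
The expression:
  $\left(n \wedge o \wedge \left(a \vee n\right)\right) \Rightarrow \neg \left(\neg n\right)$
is always true.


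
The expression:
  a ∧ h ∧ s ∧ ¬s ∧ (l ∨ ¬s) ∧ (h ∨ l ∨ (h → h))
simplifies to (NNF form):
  False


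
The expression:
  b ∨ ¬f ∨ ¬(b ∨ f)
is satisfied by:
  {b: True, f: False}
  {f: False, b: False}
  {f: True, b: True}


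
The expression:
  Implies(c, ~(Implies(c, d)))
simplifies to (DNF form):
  ~c | ~d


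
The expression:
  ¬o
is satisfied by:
  {o: False}


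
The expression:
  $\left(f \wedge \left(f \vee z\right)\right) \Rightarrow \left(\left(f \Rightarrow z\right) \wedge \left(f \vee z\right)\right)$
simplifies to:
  $z \vee \neg f$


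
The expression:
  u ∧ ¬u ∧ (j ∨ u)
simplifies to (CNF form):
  False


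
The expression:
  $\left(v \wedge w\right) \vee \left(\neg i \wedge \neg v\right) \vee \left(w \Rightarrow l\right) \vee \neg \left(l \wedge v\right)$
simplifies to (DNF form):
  $\text{True}$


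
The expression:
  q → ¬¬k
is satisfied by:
  {k: True, q: False}
  {q: False, k: False}
  {q: True, k: True}


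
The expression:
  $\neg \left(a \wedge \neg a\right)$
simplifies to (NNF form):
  $\text{True}$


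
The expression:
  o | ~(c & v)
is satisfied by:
  {o: True, v: False, c: False}
  {v: False, c: False, o: False}
  {c: True, o: True, v: False}
  {c: True, v: False, o: False}
  {o: True, v: True, c: False}
  {v: True, o: False, c: False}
  {c: True, v: True, o: True}


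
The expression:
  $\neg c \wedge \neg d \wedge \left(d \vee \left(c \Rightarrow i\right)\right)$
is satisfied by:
  {d: False, c: False}


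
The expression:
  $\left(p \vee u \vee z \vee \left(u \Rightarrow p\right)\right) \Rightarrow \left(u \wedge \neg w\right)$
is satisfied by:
  {u: True, w: False}


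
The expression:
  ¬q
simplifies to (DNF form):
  ¬q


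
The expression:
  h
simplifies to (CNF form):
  h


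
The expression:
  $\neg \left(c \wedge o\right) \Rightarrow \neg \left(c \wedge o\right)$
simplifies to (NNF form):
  $\text{True}$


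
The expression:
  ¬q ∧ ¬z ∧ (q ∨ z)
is never true.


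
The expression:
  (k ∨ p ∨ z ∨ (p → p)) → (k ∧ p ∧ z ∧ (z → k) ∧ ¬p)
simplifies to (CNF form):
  False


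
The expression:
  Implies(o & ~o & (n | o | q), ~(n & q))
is always true.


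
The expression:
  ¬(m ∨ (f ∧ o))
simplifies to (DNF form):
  (¬f ∧ ¬m) ∨ (¬m ∧ ¬o)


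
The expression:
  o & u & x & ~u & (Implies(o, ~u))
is never true.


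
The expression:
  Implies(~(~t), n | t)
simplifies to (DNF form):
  True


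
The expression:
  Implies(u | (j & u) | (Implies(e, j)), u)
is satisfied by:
  {e: True, u: True, j: False}
  {u: True, j: False, e: False}
  {e: True, u: True, j: True}
  {u: True, j: True, e: False}
  {e: True, j: False, u: False}


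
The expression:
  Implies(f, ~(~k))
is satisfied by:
  {k: True, f: False}
  {f: False, k: False}
  {f: True, k: True}


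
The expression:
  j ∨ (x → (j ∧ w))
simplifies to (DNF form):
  j ∨ ¬x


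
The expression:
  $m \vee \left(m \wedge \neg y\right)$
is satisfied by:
  {m: True}


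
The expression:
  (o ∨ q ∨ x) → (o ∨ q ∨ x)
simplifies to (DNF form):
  True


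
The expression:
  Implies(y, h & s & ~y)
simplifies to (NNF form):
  ~y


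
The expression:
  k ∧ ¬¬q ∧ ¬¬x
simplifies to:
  k ∧ q ∧ x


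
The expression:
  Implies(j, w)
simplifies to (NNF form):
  w | ~j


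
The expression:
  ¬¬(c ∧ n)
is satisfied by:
  {c: True, n: True}


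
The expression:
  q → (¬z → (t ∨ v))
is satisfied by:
  {t: True, z: True, v: True, q: False}
  {t: True, z: True, v: False, q: False}
  {t: True, v: True, z: False, q: False}
  {t: True, v: False, z: False, q: False}
  {z: True, v: True, t: False, q: False}
  {z: True, v: False, t: False, q: False}
  {v: True, t: False, z: False, q: False}
  {v: False, t: False, z: False, q: False}
  {q: True, t: True, z: True, v: True}
  {q: True, t: True, z: True, v: False}
  {q: True, t: True, v: True, z: False}
  {q: True, t: True, v: False, z: False}
  {q: True, z: True, v: True, t: False}
  {q: True, z: True, v: False, t: False}
  {q: True, v: True, z: False, t: False}


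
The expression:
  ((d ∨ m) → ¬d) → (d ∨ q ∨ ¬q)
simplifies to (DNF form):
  True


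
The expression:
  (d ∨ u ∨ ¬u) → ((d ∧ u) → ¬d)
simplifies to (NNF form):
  ¬d ∨ ¬u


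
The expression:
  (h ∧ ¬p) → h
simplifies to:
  True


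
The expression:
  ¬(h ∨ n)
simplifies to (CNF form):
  ¬h ∧ ¬n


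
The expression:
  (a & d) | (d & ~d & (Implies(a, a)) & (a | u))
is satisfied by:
  {a: True, d: True}


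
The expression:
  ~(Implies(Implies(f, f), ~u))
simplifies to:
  u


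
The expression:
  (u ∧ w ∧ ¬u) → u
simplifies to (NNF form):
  True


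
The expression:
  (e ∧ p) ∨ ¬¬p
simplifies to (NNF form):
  p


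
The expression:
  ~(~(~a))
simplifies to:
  ~a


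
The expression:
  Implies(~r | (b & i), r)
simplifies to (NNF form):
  r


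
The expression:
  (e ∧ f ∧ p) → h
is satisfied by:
  {h: True, p: False, e: False, f: False}
  {h: False, p: False, e: False, f: False}
  {f: True, h: True, p: False, e: False}
  {f: True, h: False, p: False, e: False}
  {h: True, e: True, f: False, p: False}
  {e: True, f: False, p: False, h: False}
  {f: True, e: True, h: True, p: False}
  {f: True, e: True, h: False, p: False}
  {h: True, p: True, f: False, e: False}
  {p: True, f: False, e: False, h: False}
  {h: True, f: True, p: True, e: False}
  {f: True, p: True, h: False, e: False}
  {h: True, e: True, p: True, f: False}
  {e: True, p: True, f: False, h: False}
  {f: True, e: True, p: True, h: True}


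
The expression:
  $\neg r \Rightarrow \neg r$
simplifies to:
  $\text{True}$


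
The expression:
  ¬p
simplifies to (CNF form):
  ¬p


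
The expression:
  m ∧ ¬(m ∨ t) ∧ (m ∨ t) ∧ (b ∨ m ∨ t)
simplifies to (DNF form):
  False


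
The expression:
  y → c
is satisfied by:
  {c: True, y: False}
  {y: False, c: False}
  {y: True, c: True}


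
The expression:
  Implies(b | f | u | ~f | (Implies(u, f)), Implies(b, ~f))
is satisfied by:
  {b: False, f: False}
  {f: True, b: False}
  {b: True, f: False}


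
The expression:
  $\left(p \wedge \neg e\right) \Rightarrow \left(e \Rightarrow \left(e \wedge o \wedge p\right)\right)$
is always true.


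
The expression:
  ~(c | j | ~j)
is never true.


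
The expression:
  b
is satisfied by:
  {b: True}


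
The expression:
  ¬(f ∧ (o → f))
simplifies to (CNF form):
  ¬f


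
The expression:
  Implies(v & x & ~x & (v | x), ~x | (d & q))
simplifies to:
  True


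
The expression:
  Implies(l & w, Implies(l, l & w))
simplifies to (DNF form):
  True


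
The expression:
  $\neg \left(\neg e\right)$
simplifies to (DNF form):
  $e$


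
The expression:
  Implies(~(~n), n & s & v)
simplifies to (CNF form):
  (s | ~n) & (v | ~n)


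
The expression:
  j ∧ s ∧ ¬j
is never true.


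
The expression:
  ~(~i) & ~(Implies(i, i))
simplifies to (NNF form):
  False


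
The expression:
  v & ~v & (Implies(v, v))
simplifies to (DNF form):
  False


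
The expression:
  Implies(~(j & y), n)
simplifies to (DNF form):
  n | (j & y)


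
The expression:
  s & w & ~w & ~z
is never true.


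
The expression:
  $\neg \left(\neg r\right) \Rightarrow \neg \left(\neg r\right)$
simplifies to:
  $\text{True}$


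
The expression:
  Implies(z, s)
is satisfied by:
  {s: True, z: False}
  {z: False, s: False}
  {z: True, s: True}


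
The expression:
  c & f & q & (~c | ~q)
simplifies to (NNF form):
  False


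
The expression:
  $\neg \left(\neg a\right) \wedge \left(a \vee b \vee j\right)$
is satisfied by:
  {a: True}


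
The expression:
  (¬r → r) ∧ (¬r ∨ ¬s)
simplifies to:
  r ∧ ¬s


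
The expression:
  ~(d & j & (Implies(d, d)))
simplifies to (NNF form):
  ~d | ~j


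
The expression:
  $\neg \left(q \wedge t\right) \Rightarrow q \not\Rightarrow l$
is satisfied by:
  {t: True, q: True, l: False}
  {q: True, l: False, t: False}
  {t: True, l: True, q: True}


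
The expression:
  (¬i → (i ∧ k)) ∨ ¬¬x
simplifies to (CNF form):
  i ∨ x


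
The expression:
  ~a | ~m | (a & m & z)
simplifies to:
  z | ~a | ~m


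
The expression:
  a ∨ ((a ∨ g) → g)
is always true.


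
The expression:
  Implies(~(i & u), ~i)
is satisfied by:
  {u: True, i: False}
  {i: False, u: False}
  {i: True, u: True}


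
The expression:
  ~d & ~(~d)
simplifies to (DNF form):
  False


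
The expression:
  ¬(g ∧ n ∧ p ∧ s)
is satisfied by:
  {s: False, p: False, n: False, g: False}
  {g: True, s: False, p: False, n: False}
  {n: True, s: False, p: False, g: False}
  {g: True, n: True, s: False, p: False}
  {p: True, g: False, s: False, n: False}
  {g: True, p: True, s: False, n: False}
  {n: True, p: True, g: False, s: False}
  {g: True, n: True, p: True, s: False}
  {s: True, n: False, p: False, g: False}
  {g: True, s: True, n: False, p: False}
  {n: True, s: True, g: False, p: False}
  {g: True, n: True, s: True, p: False}
  {p: True, s: True, n: False, g: False}
  {g: True, p: True, s: True, n: False}
  {n: True, p: True, s: True, g: False}


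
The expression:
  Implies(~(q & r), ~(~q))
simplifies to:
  q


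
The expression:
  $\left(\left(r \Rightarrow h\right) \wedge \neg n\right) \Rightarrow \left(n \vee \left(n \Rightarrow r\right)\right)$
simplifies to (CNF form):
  $\text{True}$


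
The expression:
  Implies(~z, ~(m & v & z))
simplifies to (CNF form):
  True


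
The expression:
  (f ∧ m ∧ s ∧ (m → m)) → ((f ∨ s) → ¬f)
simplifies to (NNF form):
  ¬f ∨ ¬m ∨ ¬s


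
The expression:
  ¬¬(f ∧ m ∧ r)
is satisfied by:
  {r: True, m: True, f: True}


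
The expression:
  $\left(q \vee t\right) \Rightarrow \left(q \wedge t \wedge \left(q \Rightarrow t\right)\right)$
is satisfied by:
  {t: False, q: False}
  {q: True, t: True}


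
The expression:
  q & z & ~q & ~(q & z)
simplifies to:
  False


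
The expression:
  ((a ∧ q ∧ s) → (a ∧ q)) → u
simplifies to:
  u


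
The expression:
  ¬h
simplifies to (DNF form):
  ¬h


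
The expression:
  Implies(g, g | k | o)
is always true.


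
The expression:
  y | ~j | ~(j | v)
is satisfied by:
  {y: True, j: False}
  {j: False, y: False}
  {j: True, y: True}


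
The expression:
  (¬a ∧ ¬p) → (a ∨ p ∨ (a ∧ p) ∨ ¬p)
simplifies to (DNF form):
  True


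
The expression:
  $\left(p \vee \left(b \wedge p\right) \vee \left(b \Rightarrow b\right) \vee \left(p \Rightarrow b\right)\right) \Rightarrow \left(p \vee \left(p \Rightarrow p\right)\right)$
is always true.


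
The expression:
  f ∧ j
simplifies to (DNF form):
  f ∧ j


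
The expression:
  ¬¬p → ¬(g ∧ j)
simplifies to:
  ¬g ∨ ¬j ∨ ¬p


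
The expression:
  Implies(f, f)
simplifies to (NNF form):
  True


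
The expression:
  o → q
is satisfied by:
  {q: True, o: False}
  {o: False, q: False}
  {o: True, q: True}


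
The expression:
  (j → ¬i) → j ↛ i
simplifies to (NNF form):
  j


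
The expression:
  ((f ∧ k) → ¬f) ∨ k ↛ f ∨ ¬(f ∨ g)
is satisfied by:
  {k: False, f: False}
  {f: True, k: False}
  {k: True, f: False}


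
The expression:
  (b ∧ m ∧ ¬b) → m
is always true.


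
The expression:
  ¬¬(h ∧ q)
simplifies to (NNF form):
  h ∧ q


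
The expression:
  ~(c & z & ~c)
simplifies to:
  True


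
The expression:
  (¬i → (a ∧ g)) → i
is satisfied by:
  {i: True, g: False, a: False}
  {g: False, a: False, i: False}
  {i: True, a: True, g: False}
  {a: True, g: False, i: False}
  {i: True, g: True, a: False}
  {g: True, i: False, a: False}
  {i: True, a: True, g: True}


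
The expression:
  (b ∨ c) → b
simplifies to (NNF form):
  b ∨ ¬c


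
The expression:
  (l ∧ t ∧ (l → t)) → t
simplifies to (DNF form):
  True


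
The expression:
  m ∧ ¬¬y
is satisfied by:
  {m: True, y: True}


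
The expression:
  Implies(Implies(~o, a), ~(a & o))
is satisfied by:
  {o: False, a: False}
  {a: True, o: False}
  {o: True, a: False}


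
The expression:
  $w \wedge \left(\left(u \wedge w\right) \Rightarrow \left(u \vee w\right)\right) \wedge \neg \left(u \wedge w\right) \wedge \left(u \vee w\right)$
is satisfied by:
  {w: True, u: False}


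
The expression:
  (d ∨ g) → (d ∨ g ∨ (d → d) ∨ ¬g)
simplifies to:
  True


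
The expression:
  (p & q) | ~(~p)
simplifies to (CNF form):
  p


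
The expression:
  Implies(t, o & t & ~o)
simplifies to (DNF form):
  ~t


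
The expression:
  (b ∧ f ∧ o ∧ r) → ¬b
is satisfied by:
  {o: False, b: False, r: False, f: False}
  {f: True, o: False, b: False, r: False}
  {r: True, o: False, b: False, f: False}
  {f: True, r: True, o: False, b: False}
  {b: True, f: False, o: False, r: False}
  {f: True, b: True, o: False, r: False}
  {r: True, b: True, f: False, o: False}
  {f: True, r: True, b: True, o: False}
  {o: True, r: False, b: False, f: False}
  {f: True, o: True, r: False, b: False}
  {r: True, o: True, f: False, b: False}
  {f: True, r: True, o: True, b: False}
  {b: True, o: True, r: False, f: False}
  {f: True, b: True, o: True, r: False}
  {r: True, b: True, o: True, f: False}


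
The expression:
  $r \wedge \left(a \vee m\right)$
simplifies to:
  $r \wedge \left(a \vee m\right)$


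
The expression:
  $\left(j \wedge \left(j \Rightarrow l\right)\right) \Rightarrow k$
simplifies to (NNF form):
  $k \vee \neg j \vee \neg l$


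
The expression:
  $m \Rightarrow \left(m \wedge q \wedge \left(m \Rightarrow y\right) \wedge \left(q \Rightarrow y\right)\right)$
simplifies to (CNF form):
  $\left(q \vee \neg m\right) \wedge \left(y \vee \neg m\right)$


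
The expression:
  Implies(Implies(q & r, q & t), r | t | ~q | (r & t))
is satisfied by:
  {r: True, t: True, q: False}
  {r: True, q: False, t: False}
  {t: True, q: False, r: False}
  {t: False, q: False, r: False}
  {r: True, t: True, q: True}
  {r: True, q: True, t: False}
  {t: True, q: True, r: False}


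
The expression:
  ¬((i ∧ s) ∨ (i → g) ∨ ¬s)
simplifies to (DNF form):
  False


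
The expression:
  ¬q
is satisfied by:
  {q: False}


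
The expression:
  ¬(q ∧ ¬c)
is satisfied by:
  {c: True, q: False}
  {q: False, c: False}
  {q: True, c: True}


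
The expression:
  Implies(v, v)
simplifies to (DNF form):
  True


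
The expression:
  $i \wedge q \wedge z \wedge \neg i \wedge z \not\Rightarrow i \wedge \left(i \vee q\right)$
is never true.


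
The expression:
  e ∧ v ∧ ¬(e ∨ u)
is never true.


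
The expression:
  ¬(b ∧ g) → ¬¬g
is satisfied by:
  {g: True}


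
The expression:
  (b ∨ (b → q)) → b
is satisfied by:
  {b: True}


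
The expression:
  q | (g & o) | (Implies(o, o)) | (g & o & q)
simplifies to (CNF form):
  True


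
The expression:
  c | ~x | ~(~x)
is always true.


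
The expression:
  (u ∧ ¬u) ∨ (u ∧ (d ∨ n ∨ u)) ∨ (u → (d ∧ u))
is always true.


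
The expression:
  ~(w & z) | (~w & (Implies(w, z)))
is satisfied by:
  {w: False, z: False}
  {z: True, w: False}
  {w: True, z: False}


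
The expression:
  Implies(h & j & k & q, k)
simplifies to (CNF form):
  True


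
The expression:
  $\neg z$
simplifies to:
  $\neg z$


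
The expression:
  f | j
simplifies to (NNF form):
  f | j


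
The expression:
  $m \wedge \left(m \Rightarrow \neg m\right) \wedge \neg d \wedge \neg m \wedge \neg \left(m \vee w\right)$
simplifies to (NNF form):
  $\text{False}$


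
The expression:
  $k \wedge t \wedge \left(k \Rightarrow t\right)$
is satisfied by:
  {t: True, k: True}


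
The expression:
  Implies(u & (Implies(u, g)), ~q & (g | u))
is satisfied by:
  {g: False, u: False, q: False}
  {q: True, g: False, u: False}
  {u: True, g: False, q: False}
  {q: True, u: True, g: False}
  {g: True, q: False, u: False}
  {q: True, g: True, u: False}
  {u: True, g: True, q: False}


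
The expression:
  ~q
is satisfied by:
  {q: False}


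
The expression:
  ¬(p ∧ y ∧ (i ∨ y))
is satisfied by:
  {p: False, y: False}
  {y: True, p: False}
  {p: True, y: False}


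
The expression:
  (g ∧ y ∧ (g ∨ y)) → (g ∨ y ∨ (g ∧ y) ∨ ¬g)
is always true.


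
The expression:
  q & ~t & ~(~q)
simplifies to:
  q & ~t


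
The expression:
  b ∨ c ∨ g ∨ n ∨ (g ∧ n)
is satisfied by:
  {n: True, b: True, c: True, g: True}
  {n: True, b: True, c: True, g: False}
  {n: True, b: True, g: True, c: False}
  {n: True, b: True, g: False, c: False}
  {n: True, c: True, g: True, b: False}
  {n: True, c: True, g: False, b: False}
  {n: True, c: False, g: True, b: False}
  {n: True, c: False, g: False, b: False}
  {b: True, c: True, g: True, n: False}
  {b: True, c: True, g: False, n: False}
  {b: True, g: True, c: False, n: False}
  {b: True, g: False, c: False, n: False}
  {c: True, g: True, b: False, n: False}
  {c: True, b: False, g: False, n: False}
  {g: True, b: False, c: False, n: False}


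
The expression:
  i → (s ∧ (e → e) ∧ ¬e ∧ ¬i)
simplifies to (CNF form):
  ¬i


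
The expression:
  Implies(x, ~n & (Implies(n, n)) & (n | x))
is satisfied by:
  {x: False, n: False}
  {n: True, x: False}
  {x: True, n: False}


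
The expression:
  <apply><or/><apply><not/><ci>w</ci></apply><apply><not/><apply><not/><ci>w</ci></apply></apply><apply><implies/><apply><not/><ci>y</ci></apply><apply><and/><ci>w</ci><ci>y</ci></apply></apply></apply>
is always true.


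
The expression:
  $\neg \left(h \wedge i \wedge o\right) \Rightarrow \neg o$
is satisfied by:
  {h: True, i: True, o: False}
  {h: True, i: False, o: False}
  {i: True, h: False, o: False}
  {h: False, i: False, o: False}
  {o: True, h: True, i: True}


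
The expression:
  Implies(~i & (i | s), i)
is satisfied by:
  {i: True, s: False}
  {s: False, i: False}
  {s: True, i: True}


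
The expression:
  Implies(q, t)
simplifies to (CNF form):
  t | ~q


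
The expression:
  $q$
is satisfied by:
  {q: True}


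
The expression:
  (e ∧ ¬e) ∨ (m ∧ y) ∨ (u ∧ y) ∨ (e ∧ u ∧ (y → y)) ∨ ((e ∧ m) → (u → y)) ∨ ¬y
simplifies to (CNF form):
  True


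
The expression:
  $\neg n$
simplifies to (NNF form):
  $\neg n$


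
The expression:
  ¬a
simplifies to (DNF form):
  ¬a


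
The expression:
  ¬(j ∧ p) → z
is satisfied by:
  {z: True, j: True, p: True}
  {z: True, j: True, p: False}
  {z: True, p: True, j: False}
  {z: True, p: False, j: False}
  {j: True, p: True, z: False}


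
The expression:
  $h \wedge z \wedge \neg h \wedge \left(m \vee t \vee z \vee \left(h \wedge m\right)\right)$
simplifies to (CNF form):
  $\text{False}$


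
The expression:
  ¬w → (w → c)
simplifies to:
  True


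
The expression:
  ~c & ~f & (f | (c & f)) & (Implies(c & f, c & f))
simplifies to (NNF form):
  False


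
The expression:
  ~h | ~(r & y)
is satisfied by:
  {h: False, y: False, r: False}
  {r: True, h: False, y: False}
  {y: True, h: False, r: False}
  {r: True, y: True, h: False}
  {h: True, r: False, y: False}
  {r: True, h: True, y: False}
  {y: True, h: True, r: False}


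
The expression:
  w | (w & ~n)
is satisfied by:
  {w: True}


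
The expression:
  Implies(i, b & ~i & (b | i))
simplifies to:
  ~i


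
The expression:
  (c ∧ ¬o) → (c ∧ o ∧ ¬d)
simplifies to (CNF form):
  o ∨ ¬c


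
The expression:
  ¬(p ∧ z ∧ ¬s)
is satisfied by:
  {s: True, p: False, z: False}
  {p: False, z: False, s: False}
  {z: True, s: True, p: False}
  {z: True, p: False, s: False}
  {s: True, p: True, z: False}
  {p: True, s: False, z: False}
  {z: True, p: True, s: True}


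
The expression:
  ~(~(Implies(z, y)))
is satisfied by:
  {y: True, z: False}
  {z: False, y: False}
  {z: True, y: True}


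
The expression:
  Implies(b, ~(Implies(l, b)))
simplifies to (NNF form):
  ~b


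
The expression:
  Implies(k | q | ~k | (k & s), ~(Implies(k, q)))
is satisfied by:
  {k: True, q: False}


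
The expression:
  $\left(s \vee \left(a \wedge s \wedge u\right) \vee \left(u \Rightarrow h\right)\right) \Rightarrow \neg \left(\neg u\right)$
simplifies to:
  $u$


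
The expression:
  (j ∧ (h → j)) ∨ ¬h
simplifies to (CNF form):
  j ∨ ¬h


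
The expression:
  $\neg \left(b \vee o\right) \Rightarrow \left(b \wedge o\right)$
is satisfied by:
  {b: True, o: True}
  {b: True, o: False}
  {o: True, b: False}


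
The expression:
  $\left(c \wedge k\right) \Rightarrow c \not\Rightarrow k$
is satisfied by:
  {k: False, c: False}
  {c: True, k: False}
  {k: True, c: False}


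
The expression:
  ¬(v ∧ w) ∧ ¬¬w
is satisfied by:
  {w: True, v: False}


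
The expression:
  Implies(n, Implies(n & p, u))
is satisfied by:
  {u: True, p: False, n: False}
  {p: False, n: False, u: False}
  {n: True, u: True, p: False}
  {n: True, p: False, u: False}
  {u: True, p: True, n: False}
  {p: True, u: False, n: False}
  {n: True, p: True, u: True}


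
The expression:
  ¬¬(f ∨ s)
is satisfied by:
  {s: True, f: True}
  {s: True, f: False}
  {f: True, s: False}


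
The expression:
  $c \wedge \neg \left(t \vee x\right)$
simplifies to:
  $c \wedge \neg t \wedge \neg x$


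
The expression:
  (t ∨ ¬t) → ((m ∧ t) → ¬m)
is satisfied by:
  {m: False, t: False}
  {t: True, m: False}
  {m: True, t: False}


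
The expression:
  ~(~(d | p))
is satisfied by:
  {d: True, p: True}
  {d: True, p: False}
  {p: True, d: False}


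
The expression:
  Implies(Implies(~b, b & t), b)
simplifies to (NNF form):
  True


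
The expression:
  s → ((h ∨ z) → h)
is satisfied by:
  {h: True, s: False, z: False}
  {s: False, z: False, h: False}
  {z: True, h: True, s: False}
  {z: True, s: False, h: False}
  {h: True, s: True, z: False}
  {s: True, h: False, z: False}
  {z: True, s: True, h: True}


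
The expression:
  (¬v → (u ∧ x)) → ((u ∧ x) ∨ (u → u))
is always true.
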